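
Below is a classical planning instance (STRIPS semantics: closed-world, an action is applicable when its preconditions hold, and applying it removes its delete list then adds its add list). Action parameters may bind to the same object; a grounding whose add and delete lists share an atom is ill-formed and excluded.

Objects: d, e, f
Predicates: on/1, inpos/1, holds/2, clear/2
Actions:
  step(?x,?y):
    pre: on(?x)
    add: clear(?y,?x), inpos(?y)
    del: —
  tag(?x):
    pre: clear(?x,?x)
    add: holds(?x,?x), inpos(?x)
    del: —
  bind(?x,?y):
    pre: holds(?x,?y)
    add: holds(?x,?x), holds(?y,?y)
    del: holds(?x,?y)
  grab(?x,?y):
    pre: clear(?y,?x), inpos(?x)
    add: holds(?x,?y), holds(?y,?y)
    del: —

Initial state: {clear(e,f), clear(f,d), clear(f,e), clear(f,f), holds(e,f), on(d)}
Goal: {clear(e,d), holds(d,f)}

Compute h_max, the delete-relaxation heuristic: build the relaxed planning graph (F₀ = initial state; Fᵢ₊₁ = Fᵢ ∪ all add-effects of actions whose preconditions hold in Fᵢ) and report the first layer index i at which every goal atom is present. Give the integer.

2

F0 = init (6 atoms)
F1 = F0 ∪ {clear(d,d), clear(e,d), holds(e,e), holds(f,f), inpos(d), inpos(e), inpos(f)}  (13 atoms)
F2 = F1 ∪ {holds(d,d), holds(d,e), holds(d,f), holds(f,e)}  (17 atoms)
goal ⊆ F2  ⇒  h_max = 2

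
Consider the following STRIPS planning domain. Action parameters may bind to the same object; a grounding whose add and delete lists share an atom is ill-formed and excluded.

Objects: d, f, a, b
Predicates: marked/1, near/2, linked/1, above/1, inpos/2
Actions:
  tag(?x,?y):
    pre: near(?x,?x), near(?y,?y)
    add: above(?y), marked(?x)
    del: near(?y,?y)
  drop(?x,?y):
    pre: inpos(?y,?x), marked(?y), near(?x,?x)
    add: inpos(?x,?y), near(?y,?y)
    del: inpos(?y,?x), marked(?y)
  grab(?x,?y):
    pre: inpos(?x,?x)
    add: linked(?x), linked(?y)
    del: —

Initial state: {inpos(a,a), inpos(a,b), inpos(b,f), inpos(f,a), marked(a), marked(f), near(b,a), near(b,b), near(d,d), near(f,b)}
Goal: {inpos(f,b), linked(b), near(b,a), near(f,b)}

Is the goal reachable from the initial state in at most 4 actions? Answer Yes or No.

1. tag(b,d)  →  {above(d), inpos(a,a), inpos(a,b), inpos(b,f), inpos(f,a), marked(a), marked(b), marked(f), near(b,a), near(b,b), near(f,b)}
2. drop(b,a)  →  {above(d), inpos(a,a), inpos(b,a), inpos(b,f), inpos(f,a), marked(b), marked(f), near(a,a), near(b,a), near(b,b), near(f,b)}
3. drop(a,f)  →  {above(d), inpos(a,a), inpos(a,f), inpos(b,a), inpos(b,f), marked(b), near(a,a), near(b,a), near(b,b), near(f,b), near(f,f)}
4. drop(f,b)  →  {above(d), inpos(a,a), inpos(a,f), inpos(b,a), inpos(f,b), near(a,a), near(b,a), near(b,b), near(f,b), near(f,f)}
5. grab(a,b)  →  {above(d), inpos(a,a), inpos(a,f), inpos(b,a), inpos(f,b), linked(a), linked(b), near(a,a), near(b,a), near(b,b), near(f,b), near(f,f)}
optimal plan length = 5; 5 > 4

No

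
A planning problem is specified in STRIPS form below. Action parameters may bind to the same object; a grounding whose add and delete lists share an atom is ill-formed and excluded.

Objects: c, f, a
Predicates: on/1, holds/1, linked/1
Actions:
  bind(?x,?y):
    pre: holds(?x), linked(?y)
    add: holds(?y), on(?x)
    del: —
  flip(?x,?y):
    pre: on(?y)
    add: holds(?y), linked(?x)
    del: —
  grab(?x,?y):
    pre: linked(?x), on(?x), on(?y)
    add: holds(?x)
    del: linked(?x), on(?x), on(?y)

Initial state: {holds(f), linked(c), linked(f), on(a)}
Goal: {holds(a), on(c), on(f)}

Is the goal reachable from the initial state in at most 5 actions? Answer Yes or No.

Yes

1. bind(f,c)  →  {holds(c), holds(f), linked(c), linked(f), on(a), on(f)}
2. bind(c,c)  →  {holds(c), holds(f), linked(c), linked(f), on(a), on(c), on(f)}
3. flip(c,a)  →  {holds(a), holds(c), holds(f), linked(c), linked(f), on(a), on(c), on(f)}
optimal plan length = 3; 3 ≤ 5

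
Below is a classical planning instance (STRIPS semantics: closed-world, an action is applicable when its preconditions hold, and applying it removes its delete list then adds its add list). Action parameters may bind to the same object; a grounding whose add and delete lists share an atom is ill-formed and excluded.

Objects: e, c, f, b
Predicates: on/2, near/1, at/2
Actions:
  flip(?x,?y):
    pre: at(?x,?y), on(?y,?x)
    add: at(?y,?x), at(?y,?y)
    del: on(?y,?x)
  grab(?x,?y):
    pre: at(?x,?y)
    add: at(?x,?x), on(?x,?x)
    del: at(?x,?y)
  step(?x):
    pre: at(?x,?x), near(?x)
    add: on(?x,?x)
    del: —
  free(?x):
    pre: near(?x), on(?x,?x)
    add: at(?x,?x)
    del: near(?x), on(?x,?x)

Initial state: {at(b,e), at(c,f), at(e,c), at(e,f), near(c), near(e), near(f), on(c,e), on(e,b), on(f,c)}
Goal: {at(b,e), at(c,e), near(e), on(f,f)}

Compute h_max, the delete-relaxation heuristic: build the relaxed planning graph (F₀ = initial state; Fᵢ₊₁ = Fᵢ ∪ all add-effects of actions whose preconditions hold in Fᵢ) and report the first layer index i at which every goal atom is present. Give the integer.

F0 = init (10 atoms)
F1 = F0 ∪ {at(b,b), at(c,c), at(c,e), at(e,b), at(e,e), at(f,c), at(f,f), on(b,b), on(c,c), on(e,e)}  (20 atoms)
F2 = F1 ∪ {on(f,f)}  (21 atoms)
goal ⊆ F2  ⇒  h_max = 2

2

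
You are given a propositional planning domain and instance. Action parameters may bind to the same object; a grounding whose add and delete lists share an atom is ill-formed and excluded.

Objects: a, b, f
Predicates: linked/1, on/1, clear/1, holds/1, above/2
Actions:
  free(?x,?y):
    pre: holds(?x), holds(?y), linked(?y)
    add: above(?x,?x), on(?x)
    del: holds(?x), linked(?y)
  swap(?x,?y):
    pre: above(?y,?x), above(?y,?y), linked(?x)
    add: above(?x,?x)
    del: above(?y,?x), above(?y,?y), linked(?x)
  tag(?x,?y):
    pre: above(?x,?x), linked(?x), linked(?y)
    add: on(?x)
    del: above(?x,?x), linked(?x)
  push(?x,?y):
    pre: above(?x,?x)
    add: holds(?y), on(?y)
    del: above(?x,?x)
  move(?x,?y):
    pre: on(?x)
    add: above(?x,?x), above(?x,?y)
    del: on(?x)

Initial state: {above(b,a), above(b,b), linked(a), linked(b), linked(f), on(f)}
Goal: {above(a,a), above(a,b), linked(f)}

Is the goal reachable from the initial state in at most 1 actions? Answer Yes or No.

No

1. push(b,a)  →  {above(b,a), holds(a), linked(a), linked(b), linked(f), on(a), on(f)}
2. move(a,b)  →  {above(a,a), above(a,b), above(b,a), holds(a), linked(a), linked(b), linked(f), on(f)}
optimal plan length = 2; 2 > 1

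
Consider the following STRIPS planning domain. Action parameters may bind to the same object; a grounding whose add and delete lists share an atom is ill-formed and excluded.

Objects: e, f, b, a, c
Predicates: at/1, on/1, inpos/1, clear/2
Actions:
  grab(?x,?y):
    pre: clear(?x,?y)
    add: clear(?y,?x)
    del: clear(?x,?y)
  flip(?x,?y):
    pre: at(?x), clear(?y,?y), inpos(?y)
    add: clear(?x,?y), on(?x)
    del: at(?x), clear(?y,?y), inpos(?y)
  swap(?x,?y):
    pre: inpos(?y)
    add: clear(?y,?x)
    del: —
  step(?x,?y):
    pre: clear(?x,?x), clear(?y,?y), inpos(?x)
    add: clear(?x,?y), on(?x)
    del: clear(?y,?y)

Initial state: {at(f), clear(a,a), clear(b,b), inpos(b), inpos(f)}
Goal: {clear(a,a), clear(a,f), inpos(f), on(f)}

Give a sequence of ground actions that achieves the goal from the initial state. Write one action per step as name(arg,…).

flip(f,b); swap(a,f); grab(f,a)

1. flip(f,b)  →  {clear(a,a), clear(f,b), inpos(f), on(f)}
2. swap(a,f)  →  {clear(a,a), clear(f,a), clear(f,b), inpos(f), on(f)}
3. grab(f,a)  →  {clear(a,a), clear(a,f), clear(f,b), inpos(f), on(f)}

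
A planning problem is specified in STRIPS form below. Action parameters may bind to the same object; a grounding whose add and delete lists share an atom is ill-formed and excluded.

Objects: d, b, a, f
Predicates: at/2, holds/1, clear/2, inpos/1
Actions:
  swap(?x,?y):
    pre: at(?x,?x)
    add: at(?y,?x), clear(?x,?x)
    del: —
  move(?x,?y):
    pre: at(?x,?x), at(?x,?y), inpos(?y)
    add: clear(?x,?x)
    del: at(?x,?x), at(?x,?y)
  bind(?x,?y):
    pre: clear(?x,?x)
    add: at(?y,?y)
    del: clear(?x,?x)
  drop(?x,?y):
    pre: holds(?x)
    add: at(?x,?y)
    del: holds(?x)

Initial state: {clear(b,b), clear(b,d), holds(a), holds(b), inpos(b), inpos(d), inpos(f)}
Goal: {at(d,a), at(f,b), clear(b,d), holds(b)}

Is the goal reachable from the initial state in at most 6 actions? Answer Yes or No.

Yes

1. bind(b,b)  →  {at(b,b), clear(b,d), holds(a), holds(b), inpos(b), inpos(d), inpos(f)}
2. swap(b,f)  →  {at(b,b), at(f,b), clear(b,b), clear(b,d), holds(a), holds(b), inpos(b), inpos(d), inpos(f)}
3. bind(b,a)  →  {at(a,a), at(b,b), at(f,b), clear(b,d), holds(a), holds(b), inpos(b), inpos(d), inpos(f)}
4. swap(a,d)  →  {at(a,a), at(b,b), at(d,a), at(f,b), clear(a,a), clear(b,d), holds(a), holds(b), inpos(b), inpos(d), inpos(f)}
optimal plan length = 4; 4 ≤ 6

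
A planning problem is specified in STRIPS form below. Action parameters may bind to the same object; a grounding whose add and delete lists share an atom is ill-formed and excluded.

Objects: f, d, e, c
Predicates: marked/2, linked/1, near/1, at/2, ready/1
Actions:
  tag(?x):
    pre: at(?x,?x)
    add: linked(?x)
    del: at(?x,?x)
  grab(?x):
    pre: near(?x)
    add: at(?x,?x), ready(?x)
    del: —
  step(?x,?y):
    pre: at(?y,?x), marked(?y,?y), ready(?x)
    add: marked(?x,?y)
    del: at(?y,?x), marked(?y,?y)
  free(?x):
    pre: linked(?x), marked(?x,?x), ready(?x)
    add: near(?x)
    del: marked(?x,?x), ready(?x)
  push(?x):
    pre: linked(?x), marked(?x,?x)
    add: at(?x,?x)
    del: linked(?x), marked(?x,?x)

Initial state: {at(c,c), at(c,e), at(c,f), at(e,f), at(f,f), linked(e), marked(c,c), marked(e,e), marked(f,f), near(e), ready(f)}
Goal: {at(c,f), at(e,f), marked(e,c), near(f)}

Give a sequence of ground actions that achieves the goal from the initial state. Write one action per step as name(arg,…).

tag(f); grab(e); step(e,c); free(f)

1. tag(f)  →  {at(c,c), at(c,e), at(c,f), at(e,f), linked(e), linked(f), marked(c,c), marked(e,e), marked(f,f), near(e), ready(f)}
2. grab(e)  →  {at(c,c), at(c,e), at(c,f), at(e,e), at(e,f), linked(e), linked(f), marked(c,c), marked(e,e), marked(f,f), near(e), ready(e), ready(f)}
3. step(e,c)  →  {at(c,c), at(c,f), at(e,e), at(e,f), linked(e), linked(f), marked(e,c), marked(e,e), marked(f,f), near(e), ready(e), ready(f)}
4. free(f)  →  {at(c,c), at(c,f), at(e,e), at(e,f), linked(e), linked(f), marked(e,c), marked(e,e), near(e), near(f), ready(e)}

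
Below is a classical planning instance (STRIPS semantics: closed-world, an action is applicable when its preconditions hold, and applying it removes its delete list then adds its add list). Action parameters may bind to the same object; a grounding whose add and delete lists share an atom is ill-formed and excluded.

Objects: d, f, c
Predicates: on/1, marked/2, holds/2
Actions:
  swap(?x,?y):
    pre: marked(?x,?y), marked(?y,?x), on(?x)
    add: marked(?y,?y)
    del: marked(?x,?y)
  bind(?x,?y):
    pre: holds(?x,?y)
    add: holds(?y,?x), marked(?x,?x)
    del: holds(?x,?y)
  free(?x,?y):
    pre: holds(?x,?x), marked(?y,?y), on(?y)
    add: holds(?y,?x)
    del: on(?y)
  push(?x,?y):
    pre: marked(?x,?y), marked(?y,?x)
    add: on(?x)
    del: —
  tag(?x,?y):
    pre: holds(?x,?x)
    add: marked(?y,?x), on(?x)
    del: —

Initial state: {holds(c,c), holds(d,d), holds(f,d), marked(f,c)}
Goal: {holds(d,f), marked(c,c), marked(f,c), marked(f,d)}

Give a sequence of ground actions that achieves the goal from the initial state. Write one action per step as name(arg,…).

1. bind(f,d)  →  {holds(c,c), holds(d,d), holds(d,f), marked(f,c), marked(f,f)}
2. tag(d,f)  →  {holds(c,c), holds(d,d), holds(d,f), marked(f,c), marked(f,d), marked(f,f), on(d)}
3. tag(c,c)  →  {holds(c,c), holds(d,d), holds(d,f), marked(c,c), marked(f,c), marked(f,d), marked(f,f), on(c), on(d)}

bind(f,d); tag(d,f); tag(c,c)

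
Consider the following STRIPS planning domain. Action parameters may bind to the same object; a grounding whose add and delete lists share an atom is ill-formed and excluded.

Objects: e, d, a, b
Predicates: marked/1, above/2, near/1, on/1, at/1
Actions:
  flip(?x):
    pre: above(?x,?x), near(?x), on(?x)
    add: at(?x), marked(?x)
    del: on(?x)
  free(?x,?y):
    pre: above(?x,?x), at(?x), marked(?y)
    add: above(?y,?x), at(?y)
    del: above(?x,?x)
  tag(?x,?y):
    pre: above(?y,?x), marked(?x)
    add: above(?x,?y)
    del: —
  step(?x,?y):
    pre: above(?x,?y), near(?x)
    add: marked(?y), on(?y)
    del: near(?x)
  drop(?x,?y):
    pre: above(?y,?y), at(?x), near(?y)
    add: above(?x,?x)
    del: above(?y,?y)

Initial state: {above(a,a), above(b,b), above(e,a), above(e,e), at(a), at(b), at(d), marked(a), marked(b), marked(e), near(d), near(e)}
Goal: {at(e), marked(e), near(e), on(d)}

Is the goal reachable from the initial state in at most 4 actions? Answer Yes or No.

Yes

1. free(a,e)  →  {above(b,b), above(e,a), above(e,e), at(a), at(b), at(d), at(e), marked(a), marked(b), marked(e), near(d), near(e)}
2. drop(d,e)  →  {above(b,b), above(d,d), above(e,a), at(a), at(b), at(d), at(e), marked(a), marked(b), marked(e), near(d), near(e)}
3. step(d,d)  →  {above(b,b), above(d,d), above(e,a), at(a), at(b), at(d), at(e), marked(a), marked(b), marked(d), marked(e), near(e), on(d)}
optimal plan length = 3; 3 ≤ 4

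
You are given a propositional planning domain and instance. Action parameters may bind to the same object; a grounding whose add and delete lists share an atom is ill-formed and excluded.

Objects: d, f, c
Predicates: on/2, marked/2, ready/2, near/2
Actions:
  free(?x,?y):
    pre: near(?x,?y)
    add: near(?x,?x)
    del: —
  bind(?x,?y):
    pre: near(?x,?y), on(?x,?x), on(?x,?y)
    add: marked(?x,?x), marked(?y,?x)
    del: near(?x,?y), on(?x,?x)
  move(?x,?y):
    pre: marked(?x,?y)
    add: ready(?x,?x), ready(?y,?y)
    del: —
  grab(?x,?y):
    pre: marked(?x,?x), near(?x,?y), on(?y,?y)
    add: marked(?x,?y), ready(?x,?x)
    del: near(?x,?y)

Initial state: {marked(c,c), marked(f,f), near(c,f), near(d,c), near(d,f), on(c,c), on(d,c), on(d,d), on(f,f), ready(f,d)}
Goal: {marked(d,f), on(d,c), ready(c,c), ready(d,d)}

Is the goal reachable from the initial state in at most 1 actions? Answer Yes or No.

1. bind(d,c)  →  {marked(c,c), marked(c,d), marked(d,d), marked(f,f), near(c,f), near(d,f), on(c,c), on(d,c), on(f,f), ready(f,d)}
2. move(c,d)  →  {marked(c,c), marked(c,d), marked(d,d), marked(f,f), near(c,f), near(d,f), on(c,c), on(d,c), on(f,f), ready(c,c), ready(d,d), ready(f,d)}
3. grab(d,f)  →  {marked(c,c), marked(c,d), marked(d,d), marked(d,f), marked(f,f), near(c,f), on(c,c), on(d,c), on(f,f), ready(c,c), ready(d,d), ready(f,d)}
optimal plan length = 3; 3 > 1

No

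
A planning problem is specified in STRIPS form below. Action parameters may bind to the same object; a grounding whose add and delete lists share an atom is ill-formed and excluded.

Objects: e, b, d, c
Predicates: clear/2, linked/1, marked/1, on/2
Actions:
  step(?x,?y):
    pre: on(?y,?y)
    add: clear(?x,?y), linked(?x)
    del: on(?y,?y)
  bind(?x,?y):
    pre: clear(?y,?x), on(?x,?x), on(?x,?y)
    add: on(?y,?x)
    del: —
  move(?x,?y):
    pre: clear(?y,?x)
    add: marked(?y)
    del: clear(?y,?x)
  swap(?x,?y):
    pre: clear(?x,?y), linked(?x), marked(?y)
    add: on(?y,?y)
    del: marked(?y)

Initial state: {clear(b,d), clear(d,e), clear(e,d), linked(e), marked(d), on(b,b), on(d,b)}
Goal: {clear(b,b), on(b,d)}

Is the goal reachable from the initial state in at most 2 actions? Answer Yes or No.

No

1. step(b,b)  →  {clear(b,b), clear(b,d), clear(d,e), clear(e,d), linked(b), linked(e), marked(d), on(d,b)}
2. swap(e,d)  →  {clear(b,b), clear(b,d), clear(d,e), clear(e,d), linked(b), linked(e), on(d,b), on(d,d)}
3. bind(d,b)  →  {clear(b,b), clear(b,d), clear(d,e), clear(e,d), linked(b), linked(e), on(b,d), on(d,b), on(d,d)}
optimal plan length = 3; 3 > 2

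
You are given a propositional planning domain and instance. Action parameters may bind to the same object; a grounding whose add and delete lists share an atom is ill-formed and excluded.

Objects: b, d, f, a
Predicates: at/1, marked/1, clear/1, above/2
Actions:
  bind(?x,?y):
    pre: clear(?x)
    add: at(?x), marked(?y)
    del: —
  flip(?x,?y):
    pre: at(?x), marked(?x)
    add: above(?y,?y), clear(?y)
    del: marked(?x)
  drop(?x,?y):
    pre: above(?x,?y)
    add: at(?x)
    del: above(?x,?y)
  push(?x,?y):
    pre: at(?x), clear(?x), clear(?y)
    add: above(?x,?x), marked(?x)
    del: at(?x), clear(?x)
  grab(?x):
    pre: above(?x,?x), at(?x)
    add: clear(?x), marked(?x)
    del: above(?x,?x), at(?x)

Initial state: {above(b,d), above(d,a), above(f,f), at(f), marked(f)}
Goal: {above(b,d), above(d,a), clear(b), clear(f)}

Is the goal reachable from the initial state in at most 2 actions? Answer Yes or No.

1. flip(f,b)  →  {above(b,b), above(b,d), above(d,a), above(f,f), at(f), clear(b)}
2. grab(f)  →  {above(b,b), above(b,d), above(d,a), clear(b), clear(f), marked(f)}
optimal plan length = 2; 2 ≤ 2

Yes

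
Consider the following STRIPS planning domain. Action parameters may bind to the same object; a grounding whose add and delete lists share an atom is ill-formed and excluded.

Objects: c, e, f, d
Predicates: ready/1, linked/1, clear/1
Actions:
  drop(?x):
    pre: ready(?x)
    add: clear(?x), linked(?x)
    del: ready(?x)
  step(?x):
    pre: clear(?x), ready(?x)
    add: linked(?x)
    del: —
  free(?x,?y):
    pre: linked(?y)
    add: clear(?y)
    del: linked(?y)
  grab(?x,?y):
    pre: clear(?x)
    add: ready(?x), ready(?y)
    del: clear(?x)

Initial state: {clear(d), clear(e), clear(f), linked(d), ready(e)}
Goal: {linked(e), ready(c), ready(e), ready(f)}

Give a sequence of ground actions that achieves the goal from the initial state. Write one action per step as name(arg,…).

step(e); grab(f,c)

1. step(e)  →  {clear(d), clear(e), clear(f), linked(d), linked(e), ready(e)}
2. grab(f,c)  →  {clear(d), clear(e), linked(d), linked(e), ready(c), ready(e), ready(f)}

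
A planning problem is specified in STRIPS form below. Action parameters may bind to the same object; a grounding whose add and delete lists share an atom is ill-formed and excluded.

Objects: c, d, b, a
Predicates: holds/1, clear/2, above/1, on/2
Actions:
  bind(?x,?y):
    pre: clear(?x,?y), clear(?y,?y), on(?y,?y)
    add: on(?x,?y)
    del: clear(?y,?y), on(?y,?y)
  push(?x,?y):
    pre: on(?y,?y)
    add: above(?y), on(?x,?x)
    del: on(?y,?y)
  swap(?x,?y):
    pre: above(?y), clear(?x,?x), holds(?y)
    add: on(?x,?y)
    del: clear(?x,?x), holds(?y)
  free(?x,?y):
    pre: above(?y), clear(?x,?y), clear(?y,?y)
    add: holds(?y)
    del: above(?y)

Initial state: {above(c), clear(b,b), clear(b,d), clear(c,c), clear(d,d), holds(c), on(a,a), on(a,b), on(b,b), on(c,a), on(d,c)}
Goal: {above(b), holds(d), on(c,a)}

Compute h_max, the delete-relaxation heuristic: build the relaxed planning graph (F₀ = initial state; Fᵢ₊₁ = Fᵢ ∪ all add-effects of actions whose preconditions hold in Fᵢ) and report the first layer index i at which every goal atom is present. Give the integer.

F0 = init (11 atoms)
F1 = F0 ∪ {above(a), above(b), on(b,c), on(c,c), on(d,d)}  (16 atoms)
F2 = F1 ∪ {above(d), holds(b), on(b,d)}  (19 atoms)
F3 = F2 ∪ {holds(d), on(c,b), on(d,b)}  (22 atoms)
goal ⊆ F3  ⇒  h_max = 3

3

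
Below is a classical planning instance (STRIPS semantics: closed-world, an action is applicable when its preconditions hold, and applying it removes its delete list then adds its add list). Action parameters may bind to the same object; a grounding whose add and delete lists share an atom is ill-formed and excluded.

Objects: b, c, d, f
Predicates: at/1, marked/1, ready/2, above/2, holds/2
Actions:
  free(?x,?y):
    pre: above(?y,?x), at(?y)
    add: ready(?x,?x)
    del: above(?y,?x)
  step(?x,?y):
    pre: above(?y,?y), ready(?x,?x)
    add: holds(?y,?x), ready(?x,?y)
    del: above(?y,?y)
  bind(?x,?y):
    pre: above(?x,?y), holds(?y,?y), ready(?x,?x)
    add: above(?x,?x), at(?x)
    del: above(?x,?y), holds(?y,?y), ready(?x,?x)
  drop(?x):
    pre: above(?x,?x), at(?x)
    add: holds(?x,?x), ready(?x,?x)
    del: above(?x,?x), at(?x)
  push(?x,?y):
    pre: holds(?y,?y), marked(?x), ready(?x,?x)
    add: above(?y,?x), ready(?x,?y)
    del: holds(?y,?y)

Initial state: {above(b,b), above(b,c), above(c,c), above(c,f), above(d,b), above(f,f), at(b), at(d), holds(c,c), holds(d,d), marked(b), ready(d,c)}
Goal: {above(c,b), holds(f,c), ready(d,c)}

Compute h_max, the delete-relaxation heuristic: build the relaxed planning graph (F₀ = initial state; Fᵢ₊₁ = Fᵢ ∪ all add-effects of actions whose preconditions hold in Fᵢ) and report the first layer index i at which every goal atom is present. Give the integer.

2

F0 = init (12 atoms)
F1 = F0 ∪ {holds(b,b), ready(b,b), ready(c,c)}  (15 atoms)
F2 = F1 ∪ {above(c,b), holds(b,c), holds(c,b), holds(f,b), holds(f,c), ready(b,c), ready(b,d), ready(b,f), ready(c,b), ready(c,f)}  (25 atoms)
goal ⊆ F2  ⇒  h_max = 2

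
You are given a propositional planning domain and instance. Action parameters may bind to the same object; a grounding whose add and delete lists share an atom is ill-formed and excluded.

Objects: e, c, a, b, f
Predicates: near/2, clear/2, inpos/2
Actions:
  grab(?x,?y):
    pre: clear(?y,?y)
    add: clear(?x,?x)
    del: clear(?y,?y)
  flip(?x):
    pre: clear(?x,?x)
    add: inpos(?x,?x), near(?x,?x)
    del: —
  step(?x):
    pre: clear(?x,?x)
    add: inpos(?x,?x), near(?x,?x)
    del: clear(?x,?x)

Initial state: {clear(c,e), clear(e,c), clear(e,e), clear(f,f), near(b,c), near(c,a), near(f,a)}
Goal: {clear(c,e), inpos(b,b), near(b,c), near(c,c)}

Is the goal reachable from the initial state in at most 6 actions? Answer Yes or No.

1. grab(c,e)  →  {clear(c,c), clear(c,e), clear(e,c), clear(f,f), near(b,c), near(c,a), near(f,a)}
2. grab(b,f)  →  {clear(b,b), clear(c,c), clear(c,e), clear(e,c), near(b,c), near(c,a), near(f,a)}
3. flip(c)  →  {clear(b,b), clear(c,c), clear(c,e), clear(e,c), inpos(c,c), near(b,c), near(c,a), near(c,c), near(f,a)}
4. flip(b)  →  {clear(b,b), clear(c,c), clear(c,e), clear(e,c), inpos(b,b), inpos(c,c), near(b,b), near(b,c), near(c,a), near(c,c), near(f,a)}
optimal plan length = 4; 4 ≤ 6

Yes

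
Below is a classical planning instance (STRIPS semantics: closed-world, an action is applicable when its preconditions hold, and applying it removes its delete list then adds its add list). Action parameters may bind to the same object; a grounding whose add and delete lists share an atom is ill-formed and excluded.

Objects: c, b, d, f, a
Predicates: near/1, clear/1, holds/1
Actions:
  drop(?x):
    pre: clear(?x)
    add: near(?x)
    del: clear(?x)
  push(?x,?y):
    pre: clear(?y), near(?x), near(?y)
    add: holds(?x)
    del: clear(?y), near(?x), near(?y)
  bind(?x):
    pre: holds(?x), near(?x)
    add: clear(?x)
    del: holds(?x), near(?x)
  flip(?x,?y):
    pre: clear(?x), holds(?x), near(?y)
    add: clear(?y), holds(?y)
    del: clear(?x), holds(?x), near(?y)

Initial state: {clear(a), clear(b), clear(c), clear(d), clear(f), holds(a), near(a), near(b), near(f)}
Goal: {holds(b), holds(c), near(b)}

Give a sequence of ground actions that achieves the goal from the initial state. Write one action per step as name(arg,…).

1. drop(c)  →  {clear(a), clear(b), clear(d), clear(f), holds(a), near(a), near(b), near(c), near(f)}
2. push(c,f)  →  {clear(a), clear(b), clear(d), holds(a), holds(c), near(a), near(b)}
3. push(b,a)  →  {clear(b), clear(d), holds(a), holds(b), holds(c)}
4. drop(b)  →  {clear(d), holds(a), holds(b), holds(c), near(b)}

drop(c); push(c,f); push(b,a); drop(b)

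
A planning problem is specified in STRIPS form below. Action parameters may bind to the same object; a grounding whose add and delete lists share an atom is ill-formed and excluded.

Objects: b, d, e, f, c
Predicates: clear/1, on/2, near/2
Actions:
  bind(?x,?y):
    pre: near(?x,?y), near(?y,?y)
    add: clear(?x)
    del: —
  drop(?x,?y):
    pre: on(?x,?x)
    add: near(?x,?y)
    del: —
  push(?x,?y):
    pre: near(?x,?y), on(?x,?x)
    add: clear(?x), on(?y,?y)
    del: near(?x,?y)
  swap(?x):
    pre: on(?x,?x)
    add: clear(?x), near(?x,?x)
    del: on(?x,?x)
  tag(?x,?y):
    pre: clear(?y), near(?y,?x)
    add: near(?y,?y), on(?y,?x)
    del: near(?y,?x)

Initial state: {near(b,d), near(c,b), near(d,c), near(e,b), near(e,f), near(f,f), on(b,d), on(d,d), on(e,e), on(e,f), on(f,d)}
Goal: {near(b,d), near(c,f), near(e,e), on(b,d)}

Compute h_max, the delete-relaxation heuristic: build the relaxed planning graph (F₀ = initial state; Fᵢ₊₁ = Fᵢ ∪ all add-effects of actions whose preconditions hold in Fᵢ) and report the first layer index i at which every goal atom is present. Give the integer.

2

F0 = init (11 atoms)
F1 = F0 ∪ {clear(d), clear(e), clear(f), near(d,b), near(d,d), near(d,e), near(d,f), near(e,c), near(e,d), near(e,e), on(b,b), on(c,c), on(f,f)}  (24 atoms)
F2 = F1 ∪ {clear(b), clear(c), near(b,b), near(b,c), near(b,e), near(b,f), near(c,c), near(c,d), near(c,e), near(c,f), near(f,b), near(f,c), near(f,d), near(f,e), on(d,b), on(d,c), on(d,e), on(d,f), on(e,b), on(e,c), on(e,d)}  (45 atoms)
goal ⊆ F2  ⇒  h_max = 2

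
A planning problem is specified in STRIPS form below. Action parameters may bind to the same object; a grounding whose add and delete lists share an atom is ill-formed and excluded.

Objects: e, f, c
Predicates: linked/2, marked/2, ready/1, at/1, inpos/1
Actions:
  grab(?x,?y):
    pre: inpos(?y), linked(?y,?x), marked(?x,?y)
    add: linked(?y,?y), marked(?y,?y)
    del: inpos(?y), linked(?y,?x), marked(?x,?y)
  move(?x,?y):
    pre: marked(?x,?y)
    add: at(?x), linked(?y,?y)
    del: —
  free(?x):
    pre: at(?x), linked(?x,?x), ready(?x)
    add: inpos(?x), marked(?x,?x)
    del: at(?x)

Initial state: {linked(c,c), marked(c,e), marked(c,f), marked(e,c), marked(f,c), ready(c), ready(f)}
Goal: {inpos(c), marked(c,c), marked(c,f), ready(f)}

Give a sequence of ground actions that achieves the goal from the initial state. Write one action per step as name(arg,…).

1. move(c,e)  →  {at(c), linked(c,c), linked(e,e), marked(c,e), marked(c,f), marked(e,c), marked(f,c), ready(c), ready(f)}
2. free(c)  →  {inpos(c), linked(c,c), linked(e,e), marked(c,c), marked(c,e), marked(c,f), marked(e,c), marked(f,c), ready(c), ready(f)}

move(c,e); free(c)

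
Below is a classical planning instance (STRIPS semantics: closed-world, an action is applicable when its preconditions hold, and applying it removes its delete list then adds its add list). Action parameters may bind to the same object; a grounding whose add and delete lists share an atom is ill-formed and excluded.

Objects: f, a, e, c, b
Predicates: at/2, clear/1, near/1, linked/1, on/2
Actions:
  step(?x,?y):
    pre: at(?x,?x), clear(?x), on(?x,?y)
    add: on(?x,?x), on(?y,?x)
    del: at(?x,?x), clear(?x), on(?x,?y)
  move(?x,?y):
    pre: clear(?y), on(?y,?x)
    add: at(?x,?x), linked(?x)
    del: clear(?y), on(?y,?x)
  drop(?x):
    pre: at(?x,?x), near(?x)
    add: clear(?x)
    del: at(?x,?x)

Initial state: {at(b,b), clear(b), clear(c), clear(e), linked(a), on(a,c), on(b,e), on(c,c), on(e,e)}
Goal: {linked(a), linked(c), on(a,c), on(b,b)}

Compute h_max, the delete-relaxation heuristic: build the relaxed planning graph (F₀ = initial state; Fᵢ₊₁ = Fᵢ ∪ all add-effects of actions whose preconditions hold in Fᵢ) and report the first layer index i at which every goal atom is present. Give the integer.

1

F0 = init (9 atoms)
F1 = F0 ∪ {at(c,c), at(e,e), linked(c), linked(e), on(b,b), on(e,b)}  (15 atoms)
goal ⊆ F1  ⇒  h_max = 1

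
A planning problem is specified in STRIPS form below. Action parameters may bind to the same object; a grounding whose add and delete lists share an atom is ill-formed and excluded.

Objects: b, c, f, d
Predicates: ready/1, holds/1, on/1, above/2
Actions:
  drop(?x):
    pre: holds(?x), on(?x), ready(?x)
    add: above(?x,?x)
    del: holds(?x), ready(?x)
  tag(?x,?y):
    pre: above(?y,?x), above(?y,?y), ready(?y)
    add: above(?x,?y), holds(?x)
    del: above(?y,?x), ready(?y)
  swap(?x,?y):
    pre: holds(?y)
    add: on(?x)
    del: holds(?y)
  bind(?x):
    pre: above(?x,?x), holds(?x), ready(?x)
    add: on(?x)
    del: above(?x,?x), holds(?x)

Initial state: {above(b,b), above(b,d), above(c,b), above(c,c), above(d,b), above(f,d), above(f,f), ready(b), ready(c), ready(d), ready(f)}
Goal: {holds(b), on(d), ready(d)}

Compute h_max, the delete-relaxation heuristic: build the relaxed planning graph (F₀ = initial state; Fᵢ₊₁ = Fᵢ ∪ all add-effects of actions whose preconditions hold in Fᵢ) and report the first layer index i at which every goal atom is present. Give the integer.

2

F0 = init (11 atoms)
F1 = F0 ∪ {above(b,c), above(d,f), holds(b), holds(d)}  (15 atoms)
F2 = F1 ∪ {holds(c), on(b), on(c), on(d), on(f)}  (20 atoms)
goal ⊆ F2  ⇒  h_max = 2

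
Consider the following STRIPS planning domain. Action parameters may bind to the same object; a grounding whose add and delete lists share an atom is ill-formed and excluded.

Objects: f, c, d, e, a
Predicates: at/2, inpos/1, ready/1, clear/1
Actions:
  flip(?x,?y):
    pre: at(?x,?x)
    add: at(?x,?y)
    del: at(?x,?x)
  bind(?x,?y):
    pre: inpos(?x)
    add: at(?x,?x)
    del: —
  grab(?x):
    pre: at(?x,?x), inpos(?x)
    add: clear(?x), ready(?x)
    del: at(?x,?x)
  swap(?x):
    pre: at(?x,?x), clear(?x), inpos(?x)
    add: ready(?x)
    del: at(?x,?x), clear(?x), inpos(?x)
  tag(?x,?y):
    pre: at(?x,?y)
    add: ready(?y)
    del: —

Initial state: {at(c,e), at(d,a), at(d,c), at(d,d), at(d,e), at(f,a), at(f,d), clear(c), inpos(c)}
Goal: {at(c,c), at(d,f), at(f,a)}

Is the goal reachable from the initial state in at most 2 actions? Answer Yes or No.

Yes

1. flip(d,f)  →  {at(c,e), at(d,a), at(d,c), at(d,e), at(d,f), at(f,a), at(f,d), clear(c), inpos(c)}
2. bind(c,f)  →  {at(c,c), at(c,e), at(d,a), at(d,c), at(d,e), at(d,f), at(f,a), at(f,d), clear(c), inpos(c)}
optimal plan length = 2; 2 ≤ 2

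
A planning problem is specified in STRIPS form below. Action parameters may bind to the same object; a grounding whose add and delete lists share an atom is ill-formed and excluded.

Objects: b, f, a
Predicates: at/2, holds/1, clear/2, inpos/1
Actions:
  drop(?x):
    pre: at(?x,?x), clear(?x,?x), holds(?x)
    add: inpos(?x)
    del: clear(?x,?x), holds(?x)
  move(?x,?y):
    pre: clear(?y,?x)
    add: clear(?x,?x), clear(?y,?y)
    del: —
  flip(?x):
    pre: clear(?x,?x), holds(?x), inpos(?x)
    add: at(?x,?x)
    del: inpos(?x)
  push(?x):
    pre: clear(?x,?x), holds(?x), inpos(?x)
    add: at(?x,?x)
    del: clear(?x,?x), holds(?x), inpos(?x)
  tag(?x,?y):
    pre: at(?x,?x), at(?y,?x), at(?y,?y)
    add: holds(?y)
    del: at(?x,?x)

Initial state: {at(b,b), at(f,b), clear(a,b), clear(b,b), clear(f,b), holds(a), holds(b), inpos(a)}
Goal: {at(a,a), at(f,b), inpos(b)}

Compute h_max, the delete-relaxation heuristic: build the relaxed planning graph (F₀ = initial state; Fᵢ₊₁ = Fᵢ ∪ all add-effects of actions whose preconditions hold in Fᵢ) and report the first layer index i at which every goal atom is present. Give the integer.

F0 = init (8 atoms)
F1 = F0 ∪ {clear(a,a), clear(f,f), inpos(b)}  (11 atoms)
F2 = F1 ∪ {at(a,a)}  (12 atoms)
goal ⊆ F2  ⇒  h_max = 2

2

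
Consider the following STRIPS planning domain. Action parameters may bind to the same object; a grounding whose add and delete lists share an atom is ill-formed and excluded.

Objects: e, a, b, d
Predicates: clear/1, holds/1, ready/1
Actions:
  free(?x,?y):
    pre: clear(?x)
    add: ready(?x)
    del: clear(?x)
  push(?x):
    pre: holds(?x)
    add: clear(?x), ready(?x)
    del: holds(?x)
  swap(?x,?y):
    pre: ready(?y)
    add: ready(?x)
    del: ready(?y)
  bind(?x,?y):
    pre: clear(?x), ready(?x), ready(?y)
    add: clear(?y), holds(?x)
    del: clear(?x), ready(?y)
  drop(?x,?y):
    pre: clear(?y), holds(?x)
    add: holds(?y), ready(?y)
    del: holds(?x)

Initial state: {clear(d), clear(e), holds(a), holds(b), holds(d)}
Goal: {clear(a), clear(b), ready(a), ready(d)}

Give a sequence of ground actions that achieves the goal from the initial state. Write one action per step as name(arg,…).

1. free(d,e)  →  {clear(e), holds(a), holds(b), holds(d), ready(d)}
2. push(a)  →  {clear(a), clear(e), holds(b), holds(d), ready(a), ready(d)}
3. push(b)  →  {clear(a), clear(b), clear(e), holds(d), ready(a), ready(b), ready(d)}

free(d,e); push(a); push(b)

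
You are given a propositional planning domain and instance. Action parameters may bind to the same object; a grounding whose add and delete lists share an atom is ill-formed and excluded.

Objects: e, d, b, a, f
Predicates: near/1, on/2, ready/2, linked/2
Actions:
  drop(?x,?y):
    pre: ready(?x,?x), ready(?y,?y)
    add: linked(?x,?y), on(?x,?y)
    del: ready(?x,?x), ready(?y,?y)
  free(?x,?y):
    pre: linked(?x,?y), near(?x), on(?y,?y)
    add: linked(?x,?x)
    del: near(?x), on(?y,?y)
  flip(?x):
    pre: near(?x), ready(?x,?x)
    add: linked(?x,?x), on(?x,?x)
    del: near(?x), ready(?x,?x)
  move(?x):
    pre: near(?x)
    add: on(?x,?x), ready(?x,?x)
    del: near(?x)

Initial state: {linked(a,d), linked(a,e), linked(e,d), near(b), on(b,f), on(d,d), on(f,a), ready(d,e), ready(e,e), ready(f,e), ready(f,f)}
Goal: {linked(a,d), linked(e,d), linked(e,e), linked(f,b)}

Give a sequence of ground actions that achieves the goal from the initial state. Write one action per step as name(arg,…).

drop(e,e); move(b); drop(f,b)

1. drop(e,e)  →  {linked(a,d), linked(a,e), linked(e,d), linked(e,e), near(b), on(b,f), on(d,d), on(e,e), on(f,a), ready(d,e), ready(f,e), ready(f,f)}
2. move(b)  →  {linked(a,d), linked(a,e), linked(e,d), linked(e,e), on(b,b), on(b,f), on(d,d), on(e,e), on(f,a), ready(b,b), ready(d,e), ready(f,e), ready(f,f)}
3. drop(f,b)  →  {linked(a,d), linked(a,e), linked(e,d), linked(e,e), linked(f,b), on(b,b), on(b,f), on(d,d), on(e,e), on(f,a), on(f,b), ready(d,e), ready(f,e)}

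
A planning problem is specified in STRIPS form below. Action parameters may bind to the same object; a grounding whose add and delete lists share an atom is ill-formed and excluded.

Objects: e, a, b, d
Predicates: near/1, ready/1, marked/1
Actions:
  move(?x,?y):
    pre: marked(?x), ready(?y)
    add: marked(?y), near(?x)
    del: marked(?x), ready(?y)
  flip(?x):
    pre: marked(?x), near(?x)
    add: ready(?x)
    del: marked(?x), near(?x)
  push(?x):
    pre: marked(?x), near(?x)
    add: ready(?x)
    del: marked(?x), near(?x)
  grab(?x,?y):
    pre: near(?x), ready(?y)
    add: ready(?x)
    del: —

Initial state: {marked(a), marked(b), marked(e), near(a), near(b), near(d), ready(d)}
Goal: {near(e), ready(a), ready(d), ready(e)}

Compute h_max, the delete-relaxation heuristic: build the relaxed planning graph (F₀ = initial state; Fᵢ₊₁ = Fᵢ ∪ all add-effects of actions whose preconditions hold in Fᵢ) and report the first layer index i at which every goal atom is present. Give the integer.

F0 = init (7 atoms)
F1 = F0 ∪ {marked(d), near(e), ready(a), ready(b)}  (11 atoms)
F2 = F1 ∪ {ready(e)}  (12 atoms)
goal ⊆ F2  ⇒  h_max = 2

2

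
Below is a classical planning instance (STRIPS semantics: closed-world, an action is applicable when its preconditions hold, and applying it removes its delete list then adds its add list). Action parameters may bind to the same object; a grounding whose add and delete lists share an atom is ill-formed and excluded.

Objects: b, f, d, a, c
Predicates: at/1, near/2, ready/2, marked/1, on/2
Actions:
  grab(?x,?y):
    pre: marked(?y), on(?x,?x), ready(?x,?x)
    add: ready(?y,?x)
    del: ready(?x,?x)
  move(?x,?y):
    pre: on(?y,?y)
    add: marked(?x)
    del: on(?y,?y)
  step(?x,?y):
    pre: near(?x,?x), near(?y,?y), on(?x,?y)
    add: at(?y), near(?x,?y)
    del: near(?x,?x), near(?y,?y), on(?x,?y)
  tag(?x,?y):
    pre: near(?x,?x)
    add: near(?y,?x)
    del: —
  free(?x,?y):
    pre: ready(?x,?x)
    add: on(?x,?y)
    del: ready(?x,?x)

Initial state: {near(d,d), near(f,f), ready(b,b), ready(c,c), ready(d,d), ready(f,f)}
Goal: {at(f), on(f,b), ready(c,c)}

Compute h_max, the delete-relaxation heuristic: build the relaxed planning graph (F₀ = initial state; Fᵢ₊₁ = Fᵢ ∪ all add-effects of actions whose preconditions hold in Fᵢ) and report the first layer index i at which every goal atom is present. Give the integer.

2

F0 = init (6 atoms)
F1 = F0 ∪ {near(a,d), near(a,f), near(b,d), near(b,f), near(c,d), near(c,f), near(d,f), near(f,d), on(b,a), on(b,b), on(b,c), on(b,d), on(b,f), on(c,a), on(c,b), on(c,c), on(c,d), on(c,f), on(d,a), on(d,b), on(d,c), on(d,d), on(d,f), on(f,a), on(f,b), on(f,c), on(f,d), on(f,f)}  (34 atoms)
F2 = F1 ∪ {at(d), at(f), marked(a), marked(b), marked(c), marked(d), marked(f)}  (41 atoms)
goal ⊆ F2  ⇒  h_max = 2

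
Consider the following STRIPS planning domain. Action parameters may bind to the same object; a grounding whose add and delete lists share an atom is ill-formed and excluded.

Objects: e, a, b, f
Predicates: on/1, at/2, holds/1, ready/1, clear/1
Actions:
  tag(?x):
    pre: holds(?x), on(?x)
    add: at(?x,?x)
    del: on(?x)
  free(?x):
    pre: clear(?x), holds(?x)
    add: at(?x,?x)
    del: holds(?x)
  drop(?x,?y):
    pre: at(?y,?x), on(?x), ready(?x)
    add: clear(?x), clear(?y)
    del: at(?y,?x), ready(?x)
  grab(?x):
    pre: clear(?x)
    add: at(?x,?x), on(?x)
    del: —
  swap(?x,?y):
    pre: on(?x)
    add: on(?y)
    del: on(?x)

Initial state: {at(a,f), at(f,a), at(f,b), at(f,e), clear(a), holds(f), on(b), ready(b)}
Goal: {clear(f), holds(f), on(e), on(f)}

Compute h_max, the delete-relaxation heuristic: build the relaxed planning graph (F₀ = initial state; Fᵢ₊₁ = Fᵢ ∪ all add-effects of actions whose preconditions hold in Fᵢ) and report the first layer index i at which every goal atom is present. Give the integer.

F0 = init (8 atoms)
F1 = F0 ∪ {at(a,a), clear(b), clear(f), on(a), on(e), on(f)}  (14 atoms)
goal ⊆ F1  ⇒  h_max = 1

1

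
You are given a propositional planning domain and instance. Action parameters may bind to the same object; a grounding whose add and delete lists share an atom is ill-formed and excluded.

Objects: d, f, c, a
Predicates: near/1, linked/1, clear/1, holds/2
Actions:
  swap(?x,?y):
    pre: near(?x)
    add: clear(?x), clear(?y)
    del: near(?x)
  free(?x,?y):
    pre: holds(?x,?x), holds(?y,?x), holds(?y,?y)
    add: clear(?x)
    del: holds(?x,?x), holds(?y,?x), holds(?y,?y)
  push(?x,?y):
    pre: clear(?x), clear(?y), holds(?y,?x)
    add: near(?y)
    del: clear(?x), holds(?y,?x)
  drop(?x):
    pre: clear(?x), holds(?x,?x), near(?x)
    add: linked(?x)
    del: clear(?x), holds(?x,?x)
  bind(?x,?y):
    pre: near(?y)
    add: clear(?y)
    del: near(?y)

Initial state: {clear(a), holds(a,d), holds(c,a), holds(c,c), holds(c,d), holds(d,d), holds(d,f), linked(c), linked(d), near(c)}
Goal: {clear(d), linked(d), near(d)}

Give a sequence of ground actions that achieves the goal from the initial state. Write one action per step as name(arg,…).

1. swap(c,f)  →  {clear(a), clear(c), clear(f), holds(a,d), holds(c,a), holds(c,c), holds(c,d), holds(d,d), holds(d,f), linked(c), linked(d)}
2. free(d,d)  →  {clear(a), clear(c), clear(d), clear(f), holds(a,d), holds(c,a), holds(c,c), holds(c,d), holds(d,f), linked(c), linked(d)}
3. push(f,d)  →  {clear(a), clear(c), clear(d), holds(a,d), holds(c,a), holds(c,c), holds(c,d), linked(c), linked(d), near(d)}

swap(c,f); free(d,d); push(f,d)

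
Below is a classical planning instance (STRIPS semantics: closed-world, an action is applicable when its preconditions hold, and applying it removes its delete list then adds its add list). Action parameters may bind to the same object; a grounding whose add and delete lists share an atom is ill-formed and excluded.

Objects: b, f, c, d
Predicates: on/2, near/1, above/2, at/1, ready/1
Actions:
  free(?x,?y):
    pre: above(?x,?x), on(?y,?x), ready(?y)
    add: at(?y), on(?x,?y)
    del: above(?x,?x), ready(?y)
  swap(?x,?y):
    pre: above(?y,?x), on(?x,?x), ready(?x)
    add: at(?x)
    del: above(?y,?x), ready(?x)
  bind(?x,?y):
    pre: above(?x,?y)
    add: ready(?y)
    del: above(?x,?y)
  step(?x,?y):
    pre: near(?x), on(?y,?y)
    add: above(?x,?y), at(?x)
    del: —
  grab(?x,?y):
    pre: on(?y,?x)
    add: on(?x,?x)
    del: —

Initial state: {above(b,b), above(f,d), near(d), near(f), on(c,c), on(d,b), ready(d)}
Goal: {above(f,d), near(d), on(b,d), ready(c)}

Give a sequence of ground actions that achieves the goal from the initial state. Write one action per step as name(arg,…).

free(b,d); step(f,c); bind(f,c)

1. free(b,d)  →  {above(f,d), at(d), near(d), near(f), on(b,d), on(c,c), on(d,b)}
2. step(f,c)  →  {above(f,c), above(f,d), at(d), at(f), near(d), near(f), on(b,d), on(c,c), on(d,b)}
3. bind(f,c)  →  {above(f,d), at(d), at(f), near(d), near(f), on(b,d), on(c,c), on(d,b), ready(c)}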